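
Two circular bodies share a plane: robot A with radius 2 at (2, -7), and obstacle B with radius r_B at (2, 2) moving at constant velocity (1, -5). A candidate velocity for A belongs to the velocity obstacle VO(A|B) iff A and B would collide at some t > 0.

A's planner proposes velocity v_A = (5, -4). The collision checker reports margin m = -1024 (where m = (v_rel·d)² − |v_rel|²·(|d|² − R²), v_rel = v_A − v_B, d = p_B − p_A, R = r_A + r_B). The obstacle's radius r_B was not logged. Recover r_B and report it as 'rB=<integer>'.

m = -1024
d = (0, 9);  v_rel = (4, 1),  |v_rel|² = 17
v_rel×d = (4)·(9) − (1)·(0) = 36
since m = R²·17 − 36²:  R² = (1296 + -1024) / 17 = 16
R = √16 = 4  ⇒  r_B = 4 − 2 = 2

rB=2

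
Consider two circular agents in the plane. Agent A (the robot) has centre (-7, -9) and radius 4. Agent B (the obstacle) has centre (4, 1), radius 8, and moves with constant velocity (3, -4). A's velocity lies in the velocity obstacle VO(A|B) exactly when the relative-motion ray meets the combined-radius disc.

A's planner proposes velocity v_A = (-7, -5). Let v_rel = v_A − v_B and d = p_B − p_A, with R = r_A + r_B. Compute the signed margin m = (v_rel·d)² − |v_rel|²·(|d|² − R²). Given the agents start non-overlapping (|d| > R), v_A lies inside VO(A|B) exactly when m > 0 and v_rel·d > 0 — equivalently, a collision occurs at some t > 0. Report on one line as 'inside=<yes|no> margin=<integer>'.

d = (11, 10),  |d|² = 221;  R = 4+8 = 12,  c = 221−12² = 77
v_rel = (-10, -1),  |v_rel|² = 101;  v_rel·d = (-10)·(11) + (-1)·(10) = -120
101·t² + 240·t + 77 = 0  ⇒  m = (-120)² − 101·77 = 6623
m = 6623 > 0,  v_rel·d = -120 < 0  ⇒  outside

inside=no margin=6623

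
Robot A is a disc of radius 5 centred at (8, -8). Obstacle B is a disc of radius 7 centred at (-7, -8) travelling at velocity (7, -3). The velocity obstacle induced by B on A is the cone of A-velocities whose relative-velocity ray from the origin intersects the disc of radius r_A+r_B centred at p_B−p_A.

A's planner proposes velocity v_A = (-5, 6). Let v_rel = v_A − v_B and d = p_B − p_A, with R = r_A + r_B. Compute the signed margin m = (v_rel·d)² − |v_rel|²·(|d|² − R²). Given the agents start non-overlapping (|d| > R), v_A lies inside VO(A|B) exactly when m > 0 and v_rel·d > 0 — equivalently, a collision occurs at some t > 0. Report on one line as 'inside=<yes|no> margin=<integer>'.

d = (-15, 0),  |d|² = 225;  R = 5+7 = 12,  c = 225−12² = 81
v_rel = (-12, 9),  |v_rel|² = 225;  v_rel·d = (-12)·(-15) + (9)·(0) = 180
225·t² − 360·t + 81 = 0  ⇒  m = 180² − 225·81 = 14175
m = 14175 > 0,  v_rel·d = 180 > 0  ⇒  inside

inside=yes margin=14175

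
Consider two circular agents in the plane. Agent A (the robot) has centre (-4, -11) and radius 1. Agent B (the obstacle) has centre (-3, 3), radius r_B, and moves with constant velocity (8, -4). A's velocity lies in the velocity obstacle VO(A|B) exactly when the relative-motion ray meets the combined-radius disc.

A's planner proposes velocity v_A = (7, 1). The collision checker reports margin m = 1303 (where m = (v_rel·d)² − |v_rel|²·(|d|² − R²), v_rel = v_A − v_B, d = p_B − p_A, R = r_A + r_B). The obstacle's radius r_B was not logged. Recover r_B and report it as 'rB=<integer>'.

m = 1303
d = (1, 14);  v_rel = (-1, 5),  |v_rel|² = 26
v_rel×d = (-1)·(14) − (5)·(1) = -19
since m = R²·26 − (-19)²:  R² = (361 + 1303) / 26 = 64
R = √64 = 8  ⇒  r_B = 8 − 1 = 7

rB=7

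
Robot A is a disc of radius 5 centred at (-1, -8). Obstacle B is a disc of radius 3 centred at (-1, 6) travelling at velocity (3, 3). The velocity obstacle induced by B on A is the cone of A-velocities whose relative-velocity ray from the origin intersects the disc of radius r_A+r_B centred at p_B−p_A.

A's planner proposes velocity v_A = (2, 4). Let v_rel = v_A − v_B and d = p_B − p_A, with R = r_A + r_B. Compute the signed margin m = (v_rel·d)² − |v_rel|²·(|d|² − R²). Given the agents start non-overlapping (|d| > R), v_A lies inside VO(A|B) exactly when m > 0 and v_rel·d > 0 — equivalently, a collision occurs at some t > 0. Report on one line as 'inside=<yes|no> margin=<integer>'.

d = (0, 14),  |d|² = 196;  R = 5+3 = 8,  c = 196−8² = 132
v_rel = (-1, 1),  |v_rel|² = 2;  v_rel·d = (-1)·(0) + (1)·(14) = 14
2·t² − 28·t + 132 = 0  ⇒  m = 14² − 2·132 = -68
m = -68 < 0,  v_rel·d = 14 > 0  ⇒  outside

inside=no margin=-68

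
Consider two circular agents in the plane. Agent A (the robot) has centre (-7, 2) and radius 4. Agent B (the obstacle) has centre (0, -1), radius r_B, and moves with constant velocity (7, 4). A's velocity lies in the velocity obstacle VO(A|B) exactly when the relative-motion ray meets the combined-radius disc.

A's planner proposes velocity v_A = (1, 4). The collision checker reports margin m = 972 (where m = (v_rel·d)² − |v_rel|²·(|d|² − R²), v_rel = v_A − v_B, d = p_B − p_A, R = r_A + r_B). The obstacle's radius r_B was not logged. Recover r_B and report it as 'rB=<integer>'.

m = 972
d = (7, -3);  v_rel = (-6, 0),  |v_rel|² = 36
v_rel×d = (-6)·(-3) − (0)·(7) = 18
since m = R²·36 − 18²:  R² = (324 + 972) / 36 = 36
R = √36 = 6  ⇒  r_B = 6 − 4 = 2

rB=2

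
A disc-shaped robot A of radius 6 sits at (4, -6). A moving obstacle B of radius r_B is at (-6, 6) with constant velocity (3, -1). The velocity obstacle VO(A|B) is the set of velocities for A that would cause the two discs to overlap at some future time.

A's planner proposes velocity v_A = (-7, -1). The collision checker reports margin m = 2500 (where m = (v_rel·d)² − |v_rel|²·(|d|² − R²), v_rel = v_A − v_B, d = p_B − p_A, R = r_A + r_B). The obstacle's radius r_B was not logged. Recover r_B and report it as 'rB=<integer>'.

m = 2500
d = (-10, 12);  v_rel = (-10, 0),  |v_rel|² = 100
v_rel×d = (-10)·(12) − (0)·(-10) = -120
since m = R²·100 − (-120)²:  R² = (14400 + 2500) / 100 = 169
R = √169 = 13  ⇒  r_B = 13 − 6 = 7

rB=7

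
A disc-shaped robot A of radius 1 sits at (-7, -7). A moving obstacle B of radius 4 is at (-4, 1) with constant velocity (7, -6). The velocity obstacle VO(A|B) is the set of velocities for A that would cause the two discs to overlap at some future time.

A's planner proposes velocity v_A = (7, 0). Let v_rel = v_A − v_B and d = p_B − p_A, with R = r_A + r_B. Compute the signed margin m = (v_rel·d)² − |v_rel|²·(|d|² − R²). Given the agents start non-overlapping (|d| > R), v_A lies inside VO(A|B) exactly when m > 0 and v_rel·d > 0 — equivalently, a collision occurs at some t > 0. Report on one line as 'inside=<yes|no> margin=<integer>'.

d = (3, 8),  |d|² = 73;  R = 1+4 = 5,  c = 73−5² = 48
v_rel = (0, 6),  |v_rel|² = 36;  v_rel·d = (0)·(3) + (6)·(8) = 48
36·t² − 96·t + 48 = 0  ⇒  m = 48² − 36·48 = 576
m = 576 > 0,  v_rel·d = 48 > 0  ⇒  inside

inside=yes margin=576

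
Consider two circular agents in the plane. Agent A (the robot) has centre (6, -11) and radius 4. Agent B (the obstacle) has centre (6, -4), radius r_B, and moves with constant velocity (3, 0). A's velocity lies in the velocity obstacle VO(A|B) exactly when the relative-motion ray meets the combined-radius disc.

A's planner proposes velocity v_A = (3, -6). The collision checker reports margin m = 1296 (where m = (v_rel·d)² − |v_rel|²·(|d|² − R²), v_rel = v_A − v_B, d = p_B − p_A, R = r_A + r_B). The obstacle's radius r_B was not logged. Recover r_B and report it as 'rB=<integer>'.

m = 1296
d = (0, 7);  v_rel = (0, -6),  |v_rel|² = 36
v_rel×d = (0)·(7) − (-6)·(0) = 0
since m = R²·36 − 0²:  R² = (0 + 1296) / 36 = 36
R = √36 = 6  ⇒  r_B = 6 − 4 = 2

rB=2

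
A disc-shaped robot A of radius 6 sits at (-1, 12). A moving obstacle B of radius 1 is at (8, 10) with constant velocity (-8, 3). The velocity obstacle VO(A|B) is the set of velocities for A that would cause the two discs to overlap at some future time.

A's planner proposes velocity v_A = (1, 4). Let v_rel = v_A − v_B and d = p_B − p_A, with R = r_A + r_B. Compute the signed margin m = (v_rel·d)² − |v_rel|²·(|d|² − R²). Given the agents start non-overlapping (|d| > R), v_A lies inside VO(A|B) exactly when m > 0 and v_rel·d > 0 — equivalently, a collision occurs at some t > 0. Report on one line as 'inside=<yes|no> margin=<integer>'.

d = (9, -2),  |d|² = 85;  R = 6+1 = 7,  c = 85−7² = 36
v_rel = (9, 1),  |v_rel|² = 82;  v_rel·d = (9)·(9) + (1)·(-2) = 79
82·t² − 158·t + 36 = 0  ⇒  m = 79² − 82·36 = 3289
m = 3289 > 0,  v_rel·d = 79 > 0  ⇒  inside

inside=yes margin=3289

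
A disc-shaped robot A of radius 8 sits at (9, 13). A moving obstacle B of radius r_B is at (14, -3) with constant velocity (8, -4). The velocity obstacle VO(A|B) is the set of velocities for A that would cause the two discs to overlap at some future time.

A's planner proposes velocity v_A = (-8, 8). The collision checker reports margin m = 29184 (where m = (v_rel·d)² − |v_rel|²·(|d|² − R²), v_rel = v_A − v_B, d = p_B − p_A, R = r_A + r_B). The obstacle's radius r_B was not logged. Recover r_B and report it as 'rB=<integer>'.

m = 29184
d = (5, -16);  v_rel = (-16, 12),  |v_rel|² = 400
v_rel×d = (-16)·(-16) − (12)·(5) = 196
since m = R²·400 − 196²:  R² = (38416 + 29184) / 400 = 169
R = √169 = 13  ⇒  r_B = 13 − 8 = 5

rB=5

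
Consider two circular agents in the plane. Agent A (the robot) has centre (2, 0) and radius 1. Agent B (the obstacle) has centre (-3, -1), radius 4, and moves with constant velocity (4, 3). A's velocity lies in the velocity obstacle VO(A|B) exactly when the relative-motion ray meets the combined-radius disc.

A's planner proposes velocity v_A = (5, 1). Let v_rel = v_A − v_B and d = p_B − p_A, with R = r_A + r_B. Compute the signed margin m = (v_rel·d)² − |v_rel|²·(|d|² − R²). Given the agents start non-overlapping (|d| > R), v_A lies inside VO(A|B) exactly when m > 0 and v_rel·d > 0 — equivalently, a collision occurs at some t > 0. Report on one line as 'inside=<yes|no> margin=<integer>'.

d = (-5, -1),  |d|² = 26;  R = 1+4 = 5,  c = 26−5² = 1
v_rel = (1, -2),  |v_rel|² = 5;  v_rel·d = (1)·(-5) + (-2)·(-1) = -3
5·t² + 6·t + 1 = 0  ⇒  m = (-3)² − 5·1 = 4
m = 4 > 0,  v_rel·d = -3 < 0  ⇒  outside

inside=no margin=4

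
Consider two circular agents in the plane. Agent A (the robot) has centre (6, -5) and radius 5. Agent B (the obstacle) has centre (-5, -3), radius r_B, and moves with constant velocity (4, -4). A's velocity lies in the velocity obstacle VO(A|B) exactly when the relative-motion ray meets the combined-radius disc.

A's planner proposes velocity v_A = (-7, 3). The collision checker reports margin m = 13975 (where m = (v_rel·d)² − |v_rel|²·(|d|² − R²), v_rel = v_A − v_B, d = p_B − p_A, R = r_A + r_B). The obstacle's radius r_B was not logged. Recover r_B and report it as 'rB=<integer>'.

m = 13975
d = (-11, 2);  v_rel = (-11, 7),  |v_rel|² = 170
v_rel×d = (-11)·(2) − (7)·(-11) = 55
since m = R²·170 − 55²:  R² = (3025 + 13975) / 170 = 100
R = √100 = 10  ⇒  r_B = 10 − 5 = 5

rB=5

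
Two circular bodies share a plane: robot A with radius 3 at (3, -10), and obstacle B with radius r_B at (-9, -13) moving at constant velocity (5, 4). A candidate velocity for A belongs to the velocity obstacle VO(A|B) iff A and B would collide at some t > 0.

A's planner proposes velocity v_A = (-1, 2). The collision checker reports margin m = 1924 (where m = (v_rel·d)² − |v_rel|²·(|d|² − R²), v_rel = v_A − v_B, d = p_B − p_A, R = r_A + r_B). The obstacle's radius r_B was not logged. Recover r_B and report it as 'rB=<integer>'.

m = 1924
d = (-12, -3);  v_rel = (-6, -2),  |v_rel|² = 40
v_rel×d = (-6)·(-3) − (-2)·(-12) = -6
since m = R²·40 − (-6)²:  R² = (36 + 1924) / 40 = 49
R = √49 = 7  ⇒  r_B = 7 − 3 = 4

rB=4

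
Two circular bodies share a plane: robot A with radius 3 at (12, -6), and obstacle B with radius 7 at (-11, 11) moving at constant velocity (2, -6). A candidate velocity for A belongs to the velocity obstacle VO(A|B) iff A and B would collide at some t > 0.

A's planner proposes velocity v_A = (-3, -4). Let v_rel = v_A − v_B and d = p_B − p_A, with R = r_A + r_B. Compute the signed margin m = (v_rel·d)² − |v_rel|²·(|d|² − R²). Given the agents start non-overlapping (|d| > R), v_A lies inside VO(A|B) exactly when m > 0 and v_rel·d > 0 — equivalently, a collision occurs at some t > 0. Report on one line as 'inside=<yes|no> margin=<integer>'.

d = (-23, 17),  |d|² = 818;  R = 3+7 = 10,  c = 818−10² = 718
v_rel = (-5, 2),  |v_rel|² = 29;  v_rel·d = (-5)·(-23) + (2)·(17) = 149
29·t² − 298·t + 718 = 0  ⇒  m = 149² − 29·718 = 1379
m = 1379 > 0,  v_rel·d = 149 > 0  ⇒  inside

inside=yes margin=1379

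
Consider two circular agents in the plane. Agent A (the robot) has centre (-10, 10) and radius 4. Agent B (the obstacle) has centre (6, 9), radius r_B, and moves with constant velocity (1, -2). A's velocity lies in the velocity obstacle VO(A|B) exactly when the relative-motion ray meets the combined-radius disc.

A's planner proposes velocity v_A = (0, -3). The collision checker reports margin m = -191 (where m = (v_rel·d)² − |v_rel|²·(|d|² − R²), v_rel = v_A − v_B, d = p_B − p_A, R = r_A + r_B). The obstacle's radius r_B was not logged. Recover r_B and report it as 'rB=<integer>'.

m = -191
d = (16, -1);  v_rel = (-1, -1),  |v_rel|² = 2
v_rel×d = (-1)·(-1) − (-1)·(16) = 17
since m = R²·2 − 17²:  R² = (289 + -191) / 2 = 49
R = √49 = 7  ⇒  r_B = 7 − 4 = 3

rB=3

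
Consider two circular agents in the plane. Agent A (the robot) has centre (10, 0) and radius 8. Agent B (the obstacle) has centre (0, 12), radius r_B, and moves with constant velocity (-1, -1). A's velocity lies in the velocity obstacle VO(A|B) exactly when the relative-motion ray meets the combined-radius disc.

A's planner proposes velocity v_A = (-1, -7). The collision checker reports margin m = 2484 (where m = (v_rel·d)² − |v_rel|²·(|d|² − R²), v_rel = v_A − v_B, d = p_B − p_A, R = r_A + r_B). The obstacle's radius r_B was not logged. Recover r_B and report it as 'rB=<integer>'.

m = 2484
d = (-10, 12);  v_rel = (0, -6),  |v_rel|² = 36
v_rel×d = (0)·(12) − (-6)·(-10) = -60
since m = R²·36 − (-60)²:  R² = (3600 + 2484) / 36 = 169
R = √169 = 13  ⇒  r_B = 13 − 8 = 5

rB=5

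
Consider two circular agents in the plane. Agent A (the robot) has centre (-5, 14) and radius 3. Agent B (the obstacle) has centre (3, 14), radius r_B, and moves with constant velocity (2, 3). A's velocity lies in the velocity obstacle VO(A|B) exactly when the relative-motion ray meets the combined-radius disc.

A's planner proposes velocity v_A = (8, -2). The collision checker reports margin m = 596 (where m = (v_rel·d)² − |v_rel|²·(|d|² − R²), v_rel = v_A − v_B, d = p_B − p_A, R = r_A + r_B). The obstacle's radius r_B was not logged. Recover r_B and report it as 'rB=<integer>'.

m = 596
d = (8, 0);  v_rel = (6, -5),  |v_rel|² = 61
v_rel×d = (6)·(0) − (-5)·(8) = 40
since m = R²·61 − 40²:  R² = (1600 + 596) / 61 = 36
R = √36 = 6  ⇒  r_B = 6 − 3 = 3

rB=3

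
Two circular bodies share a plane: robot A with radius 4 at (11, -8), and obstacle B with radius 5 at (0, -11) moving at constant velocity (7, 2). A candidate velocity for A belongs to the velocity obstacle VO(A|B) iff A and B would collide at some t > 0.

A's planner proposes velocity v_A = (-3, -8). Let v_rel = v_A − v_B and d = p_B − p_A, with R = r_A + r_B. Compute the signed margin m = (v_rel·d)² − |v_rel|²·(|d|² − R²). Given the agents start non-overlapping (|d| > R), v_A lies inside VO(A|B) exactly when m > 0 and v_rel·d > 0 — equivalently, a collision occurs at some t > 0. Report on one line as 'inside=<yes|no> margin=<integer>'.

d = (-11, -3),  |d|² = 130;  R = 4+5 = 9,  c = 130−9² = 49
v_rel = (-10, -10),  |v_rel|² = 200;  v_rel·d = (-10)·(-11) + (-10)·(-3) = 140
200·t² − 280·t + 49 = 0  ⇒  m = 140² − 200·49 = 9800
m = 9800 > 0,  v_rel·d = 140 > 0  ⇒  inside

inside=yes margin=9800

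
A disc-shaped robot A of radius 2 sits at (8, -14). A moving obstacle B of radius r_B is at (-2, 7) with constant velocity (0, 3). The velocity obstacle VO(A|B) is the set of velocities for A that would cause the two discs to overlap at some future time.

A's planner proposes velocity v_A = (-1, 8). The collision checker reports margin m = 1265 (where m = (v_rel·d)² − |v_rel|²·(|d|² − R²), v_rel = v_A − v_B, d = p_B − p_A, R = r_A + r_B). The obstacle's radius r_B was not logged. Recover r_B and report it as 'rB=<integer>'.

m = 1265
d = (-10, 21);  v_rel = (-1, 5),  |v_rel|² = 26
v_rel×d = (-1)·(21) − (5)·(-10) = 29
since m = R²·26 − 29²:  R² = (841 + 1265) / 26 = 81
R = √81 = 9  ⇒  r_B = 9 − 2 = 7

rB=7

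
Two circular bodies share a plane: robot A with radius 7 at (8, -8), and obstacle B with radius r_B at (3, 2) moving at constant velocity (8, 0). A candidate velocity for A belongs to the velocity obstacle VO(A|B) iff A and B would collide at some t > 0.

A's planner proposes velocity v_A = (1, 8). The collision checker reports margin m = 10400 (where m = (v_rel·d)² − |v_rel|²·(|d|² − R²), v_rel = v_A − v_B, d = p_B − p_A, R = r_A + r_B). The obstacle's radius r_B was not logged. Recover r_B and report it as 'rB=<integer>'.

m = 10400
d = (-5, 10);  v_rel = (-7, 8),  |v_rel|² = 113
v_rel×d = (-7)·(10) − (8)·(-5) = -30
since m = R²·113 − (-30)²:  R² = (900 + 10400) / 113 = 100
R = √100 = 10  ⇒  r_B = 10 − 7 = 3

rB=3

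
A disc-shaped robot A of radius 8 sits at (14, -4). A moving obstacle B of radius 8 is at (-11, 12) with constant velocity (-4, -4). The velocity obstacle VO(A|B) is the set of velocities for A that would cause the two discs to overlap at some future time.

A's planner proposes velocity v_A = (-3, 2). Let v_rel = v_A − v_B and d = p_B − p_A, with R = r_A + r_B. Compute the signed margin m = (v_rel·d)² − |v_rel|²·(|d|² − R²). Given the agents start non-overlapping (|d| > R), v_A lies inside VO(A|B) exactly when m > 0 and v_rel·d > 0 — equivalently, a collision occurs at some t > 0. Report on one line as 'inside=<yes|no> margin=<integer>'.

d = (-25, 16),  |d|² = 881;  R = 8+8 = 16,  c = 881−16² = 625
v_rel = (1, 6),  |v_rel|² = 37;  v_rel·d = (1)·(-25) + (6)·(16) = 71
37·t² − 142·t + 625 = 0  ⇒  m = 71² − 37·625 = -18084
m = -18084 < 0,  v_rel·d = 71 > 0  ⇒  outside

inside=no margin=-18084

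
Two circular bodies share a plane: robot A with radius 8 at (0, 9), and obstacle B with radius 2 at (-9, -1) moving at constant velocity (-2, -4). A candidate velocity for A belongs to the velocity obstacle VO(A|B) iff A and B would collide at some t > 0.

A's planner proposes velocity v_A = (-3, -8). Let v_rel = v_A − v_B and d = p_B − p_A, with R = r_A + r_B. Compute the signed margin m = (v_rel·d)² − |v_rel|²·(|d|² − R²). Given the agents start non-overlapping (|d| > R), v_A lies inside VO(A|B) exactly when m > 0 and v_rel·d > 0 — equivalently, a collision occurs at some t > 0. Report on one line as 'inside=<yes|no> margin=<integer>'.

d = (-9, -10),  |d|² = 181;  R = 8+2 = 10,  c = 181−10² = 81
v_rel = (-1, -4),  |v_rel|² = 17;  v_rel·d = (-1)·(-9) + (-4)·(-10) = 49
17·t² − 98·t + 81 = 0  ⇒  m = 49² − 17·81 = 1024
m = 1024 > 0,  v_rel·d = 49 > 0  ⇒  inside

inside=yes margin=1024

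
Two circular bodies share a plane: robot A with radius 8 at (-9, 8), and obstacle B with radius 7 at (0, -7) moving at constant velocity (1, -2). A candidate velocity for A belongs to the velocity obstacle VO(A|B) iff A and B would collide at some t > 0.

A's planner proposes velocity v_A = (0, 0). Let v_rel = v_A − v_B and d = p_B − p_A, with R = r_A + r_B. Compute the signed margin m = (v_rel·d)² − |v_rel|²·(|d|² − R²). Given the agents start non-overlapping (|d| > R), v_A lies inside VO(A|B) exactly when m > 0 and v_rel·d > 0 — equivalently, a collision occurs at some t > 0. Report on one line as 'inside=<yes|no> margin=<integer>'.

d = (9, -15),  |d|² = 306;  R = 8+7 = 15,  c = 306−15² = 81
v_rel = (-1, 2),  |v_rel|² = 5;  v_rel·d = (-1)·(9) + (2)·(-15) = -39
5·t² + 78·t + 81 = 0  ⇒  m = (-39)² − 5·81 = 1116
m = 1116 > 0,  v_rel·d = -39 < 0  ⇒  outside

inside=no margin=1116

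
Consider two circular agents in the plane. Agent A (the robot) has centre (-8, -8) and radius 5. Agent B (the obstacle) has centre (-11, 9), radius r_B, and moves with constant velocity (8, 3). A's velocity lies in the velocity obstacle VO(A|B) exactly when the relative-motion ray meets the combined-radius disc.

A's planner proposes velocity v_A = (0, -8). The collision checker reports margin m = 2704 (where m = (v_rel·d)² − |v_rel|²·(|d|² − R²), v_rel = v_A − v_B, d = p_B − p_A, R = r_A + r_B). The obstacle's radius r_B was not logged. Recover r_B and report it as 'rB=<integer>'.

m = 2704
d = (-3, 17);  v_rel = (-8, -11),  |v_rel|² = 185
v_rel×d = (-8)·(17) − (-11)·(-3) = -169
since m = R²·185 − (-169)²:  R² = (28561 + 2704) / 185 = 169
R = √169 = 13  ⇒  r_B = 13 − 5 = 8

rB=8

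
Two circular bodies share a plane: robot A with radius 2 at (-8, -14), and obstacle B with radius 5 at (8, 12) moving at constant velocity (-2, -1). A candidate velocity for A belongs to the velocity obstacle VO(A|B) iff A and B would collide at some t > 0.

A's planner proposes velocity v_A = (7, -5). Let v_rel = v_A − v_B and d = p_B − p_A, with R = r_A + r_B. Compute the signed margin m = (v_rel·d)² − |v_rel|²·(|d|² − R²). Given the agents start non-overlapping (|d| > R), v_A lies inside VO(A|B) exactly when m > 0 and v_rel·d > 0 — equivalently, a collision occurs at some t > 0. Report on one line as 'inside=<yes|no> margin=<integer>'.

d = (16, 26),  |d|² = 932;  R = 2+5 = 7,  c = 932−7² = 883
v_rel = (9, -4),  |v_rel|² = 97;  v_rel·d = (9)·(16) + (-4)·(26) = 40
97·t² − 80·t + 883 = 0  ⇒  m = 40² − 97·883 = -84051
m = -84051 < 0,  v_rel·d = 40 > 0  ⇒  outside

inside=no margin=-84051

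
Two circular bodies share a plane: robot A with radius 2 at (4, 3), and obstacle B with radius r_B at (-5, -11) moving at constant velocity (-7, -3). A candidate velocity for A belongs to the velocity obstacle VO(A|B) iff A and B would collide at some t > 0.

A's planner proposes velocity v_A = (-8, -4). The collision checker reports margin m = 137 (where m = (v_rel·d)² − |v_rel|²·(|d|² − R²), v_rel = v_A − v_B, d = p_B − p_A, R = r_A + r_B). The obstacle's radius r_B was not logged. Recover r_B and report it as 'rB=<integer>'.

m = 137
d = (-9, -14);  v_rel = (-1, -1),  |v_rel|² = 2
v_rel×d = (-1)·(-14) − (-1)·(-9) = 5
since m = R²·2 − 5²:  R² = (25 + 137) / 2 = 81
R = √81 = 9  ⇒  r_B = 9 − 2 = 7

rB=7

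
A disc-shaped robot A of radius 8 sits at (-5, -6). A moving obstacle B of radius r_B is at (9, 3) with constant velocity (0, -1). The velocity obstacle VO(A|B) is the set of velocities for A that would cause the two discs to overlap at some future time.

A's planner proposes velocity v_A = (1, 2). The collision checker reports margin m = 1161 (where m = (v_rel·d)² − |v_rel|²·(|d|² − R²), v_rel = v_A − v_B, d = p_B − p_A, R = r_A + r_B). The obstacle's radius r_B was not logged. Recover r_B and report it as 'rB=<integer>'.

m = 1161
d = (14, 9);  v_rel = (1, 3),  |v_rel|² = 10
v_rel×d = (1)·(9) − (3)·(14) = -33
since m = R²·10 − (-33)²:  R² = (1089 + 1161) / 10 = 225
R = √225 = 15  ⇒  r_B = 15 − 8 = 7

rB=7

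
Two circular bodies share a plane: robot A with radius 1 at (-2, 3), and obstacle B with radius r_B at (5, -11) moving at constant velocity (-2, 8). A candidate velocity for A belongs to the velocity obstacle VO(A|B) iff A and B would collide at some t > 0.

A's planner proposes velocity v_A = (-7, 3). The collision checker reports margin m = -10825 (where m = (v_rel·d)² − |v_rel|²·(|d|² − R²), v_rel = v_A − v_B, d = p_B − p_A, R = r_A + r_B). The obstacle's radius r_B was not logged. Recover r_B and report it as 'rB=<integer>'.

m = -10825
d = (7, -14);  v_rel = (-5, -5),  |v_rel|² = 50
v_rel×d = (-5)·(-14) − (-5)·(7) = 105
since m = R²·50 − 105²:  R² = (11025 + -10825) / 50 = 4
R = √4 = 2  ⇒  r_B = 2 − 1 = 1

rB=1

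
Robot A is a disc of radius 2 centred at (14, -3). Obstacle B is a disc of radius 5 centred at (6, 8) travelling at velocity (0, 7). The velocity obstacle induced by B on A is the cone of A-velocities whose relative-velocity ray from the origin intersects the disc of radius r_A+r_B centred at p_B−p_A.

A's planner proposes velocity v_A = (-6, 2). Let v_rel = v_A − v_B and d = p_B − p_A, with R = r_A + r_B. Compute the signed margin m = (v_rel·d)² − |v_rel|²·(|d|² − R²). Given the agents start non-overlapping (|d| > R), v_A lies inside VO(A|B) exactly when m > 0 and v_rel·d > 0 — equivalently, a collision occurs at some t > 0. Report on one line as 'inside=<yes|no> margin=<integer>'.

d = (-8, 11),  |d|² = 185;  R = 2+5 = 7,  c = 185−7² = 136
v_rel = (-6, -5),  |v_rel|² = 61;  v_rel·d = (-6)·(-8) + (-5)·(11) = -7
61·t² + 14·t + 136 = 0  ⇒  m = (-7)² − 61·136 = -8247
m = -8247 < 0,  v_rel·d = -7 < 0  ⇒  outside

inside=no margin=-8247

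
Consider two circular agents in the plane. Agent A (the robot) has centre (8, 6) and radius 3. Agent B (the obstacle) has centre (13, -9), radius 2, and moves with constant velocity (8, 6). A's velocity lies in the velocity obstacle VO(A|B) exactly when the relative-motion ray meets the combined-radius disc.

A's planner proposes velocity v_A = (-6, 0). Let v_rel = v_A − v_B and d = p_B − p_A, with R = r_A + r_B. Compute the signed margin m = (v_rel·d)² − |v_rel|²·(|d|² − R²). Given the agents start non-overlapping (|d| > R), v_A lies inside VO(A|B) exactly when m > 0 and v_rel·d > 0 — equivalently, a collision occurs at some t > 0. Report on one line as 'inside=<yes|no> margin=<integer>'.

d = (5, -15),  |d|² = 250;  R = 3+2 = 5,  c = 250−5² = 225
v_rel = (-14, -6),  |v_rel|² = 232;  v_rel·d = (-14)·(5) + (-6)·(-15) = 20
232·t² − 40·t + 225 = 0  ⇒  m = 20² − 232·225 = -51800
m = -51800 < 0,  v_rel·d = 20 > 0  ⇒  outside

inside=no margin=-51800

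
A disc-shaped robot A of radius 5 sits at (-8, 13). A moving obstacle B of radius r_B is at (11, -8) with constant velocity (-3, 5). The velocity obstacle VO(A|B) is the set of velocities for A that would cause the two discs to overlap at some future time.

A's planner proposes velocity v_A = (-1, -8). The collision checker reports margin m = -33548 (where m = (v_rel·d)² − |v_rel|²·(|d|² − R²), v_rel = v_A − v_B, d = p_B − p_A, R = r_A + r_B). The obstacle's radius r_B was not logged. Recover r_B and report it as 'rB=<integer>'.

m = -33548
d = (19, -21);  v_rel = (2, -13),  |v_rel|² = 173
v_rel×d = (2)·(-21) − (-13)·(19) = 205
since m = R²·173 − 205²:  R² = (42025 + -33548) / 173 = 49
R = √49 = 7  ⇒  r_B = 7 − 5 = 2

rB=2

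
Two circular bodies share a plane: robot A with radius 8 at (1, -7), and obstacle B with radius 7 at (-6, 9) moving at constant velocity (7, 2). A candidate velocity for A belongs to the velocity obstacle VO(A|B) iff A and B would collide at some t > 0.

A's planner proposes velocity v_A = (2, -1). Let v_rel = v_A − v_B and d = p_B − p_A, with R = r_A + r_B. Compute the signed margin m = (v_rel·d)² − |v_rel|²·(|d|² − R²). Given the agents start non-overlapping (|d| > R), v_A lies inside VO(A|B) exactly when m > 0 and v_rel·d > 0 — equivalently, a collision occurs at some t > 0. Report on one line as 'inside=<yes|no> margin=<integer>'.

d = (-7, 16),  |d|² = 305;  R = 8+7 = 15,  c = 305−15² = 80
v_rel = (-5, -3),  |v_rel|² = 34;  v_rel·d = (-5)·(-7) + (-3)·(16) = -13
34·t² + 26·t + 80 = 0  ⇒  m = (-13)² − 34·80 = -2551
m = -2551 < 0,  v_rel·d = -13 < 0  ⇒  outside

inside=no margin=-2551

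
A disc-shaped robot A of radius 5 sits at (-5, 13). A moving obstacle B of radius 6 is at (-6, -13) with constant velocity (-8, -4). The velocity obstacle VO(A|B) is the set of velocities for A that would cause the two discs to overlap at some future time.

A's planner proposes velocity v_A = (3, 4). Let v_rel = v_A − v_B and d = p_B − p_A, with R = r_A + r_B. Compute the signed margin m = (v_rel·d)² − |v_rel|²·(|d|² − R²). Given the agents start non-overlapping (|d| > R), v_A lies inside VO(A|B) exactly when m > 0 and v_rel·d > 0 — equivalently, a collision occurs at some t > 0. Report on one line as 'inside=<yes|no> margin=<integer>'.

d = (-1, -26),  |d|² = 677;  R = 5+6 = 11,  c = 677−11² = 556
v_rel = (11, 8),  |v_rel|² = 185;  v_rel·d = (11)·(-1) + (8)·(-26) = -219
185·t² + 438·t + 556 = 0  ⇒  m = (-219)² − 185·556 = -54899
m = -54899 < 0,  v_rel·d = -219 < 0  ⇒  outside

inside=no margin=-54899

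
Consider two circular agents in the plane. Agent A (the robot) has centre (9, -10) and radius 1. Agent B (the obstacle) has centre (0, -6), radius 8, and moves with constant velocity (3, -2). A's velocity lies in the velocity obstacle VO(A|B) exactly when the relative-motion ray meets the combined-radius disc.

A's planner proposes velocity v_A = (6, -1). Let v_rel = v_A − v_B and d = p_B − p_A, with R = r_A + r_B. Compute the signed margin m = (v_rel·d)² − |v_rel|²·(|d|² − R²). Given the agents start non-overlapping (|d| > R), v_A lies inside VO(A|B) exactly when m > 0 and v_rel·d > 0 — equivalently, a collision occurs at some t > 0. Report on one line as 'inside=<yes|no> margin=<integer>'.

d = (-9, 4),  |d|² = 97;  R = 1+8 = 9,  c = 97−9² = 16
v_rel = (3, 1),  |v_rel|² = 10;  v_rel·d = (3)·(-9) + (1)·(4) = -23
10·t² + 46·t + 16 = 0  ⇒  m = (-23)² − 10·16 = 369
m = 369 > 0,  v_rel·d = -23 < 0  ⇒  outside

inside=no margin=369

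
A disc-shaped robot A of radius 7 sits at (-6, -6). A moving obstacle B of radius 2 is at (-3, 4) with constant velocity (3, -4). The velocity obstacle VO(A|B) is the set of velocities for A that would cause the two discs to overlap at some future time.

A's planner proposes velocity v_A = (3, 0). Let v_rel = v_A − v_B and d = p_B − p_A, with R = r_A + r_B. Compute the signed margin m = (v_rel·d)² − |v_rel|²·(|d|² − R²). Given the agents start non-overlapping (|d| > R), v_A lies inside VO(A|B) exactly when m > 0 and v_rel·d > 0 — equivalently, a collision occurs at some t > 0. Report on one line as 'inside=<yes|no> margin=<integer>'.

d = (3, 10),  |d|² = 109;  R = 7+2 = 9,  c = 109−9² = 28
v_rel = (0, 4),  |v_rel|² = 16;  v_rel·d = (0)·(3) + (4)·(10) = 40
16·t² − 80·t + 28 = 0  ⇒  m = 40² − 16·28 = 1152
m = 1152 > 0,  v_rel·d = 40 > 0  ⇒  inside

inside=yes margin=1152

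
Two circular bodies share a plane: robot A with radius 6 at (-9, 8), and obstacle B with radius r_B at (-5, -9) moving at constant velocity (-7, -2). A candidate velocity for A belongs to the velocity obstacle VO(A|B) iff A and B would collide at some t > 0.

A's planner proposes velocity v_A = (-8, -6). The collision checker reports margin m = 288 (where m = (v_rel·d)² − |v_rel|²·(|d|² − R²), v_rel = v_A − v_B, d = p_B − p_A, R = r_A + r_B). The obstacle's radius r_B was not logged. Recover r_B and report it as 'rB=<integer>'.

m = 288
d = (4, -17);  v_rel = (-1, -4),  |v_rel|² = 17
v_rel×d = (-1)·(-17) − (-4)·(4) = 33
since m = R²·17 − 33²:  R² = (1089 + 288) / 17 = 81
R = √81 = 9  ⇒  r_B = 9 − 6 = 3

rB=3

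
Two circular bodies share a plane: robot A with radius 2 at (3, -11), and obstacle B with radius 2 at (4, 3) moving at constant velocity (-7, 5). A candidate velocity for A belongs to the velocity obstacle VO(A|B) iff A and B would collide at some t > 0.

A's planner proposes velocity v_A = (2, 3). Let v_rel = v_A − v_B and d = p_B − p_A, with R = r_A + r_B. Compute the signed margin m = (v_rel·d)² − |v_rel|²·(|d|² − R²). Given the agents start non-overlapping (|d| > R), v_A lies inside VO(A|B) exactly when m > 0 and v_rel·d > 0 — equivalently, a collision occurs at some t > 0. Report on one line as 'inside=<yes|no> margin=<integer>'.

d = (1, 14),  |d|² = 197;  R = 2+2 = 4,  c = 197−4² = 181
v_rel = (9, -2),  |v_rel|² = 85;  v_rel·d = (9)·(1) + (-2)·(14) = -19
85·t² + 38·t + 181 = 0  ⇒  m = (-19)² − 85·181 = -15024
m = -15024 < 0,  v_rel·d = -19 < 0  ⇒  outside

inside=no margin=-15024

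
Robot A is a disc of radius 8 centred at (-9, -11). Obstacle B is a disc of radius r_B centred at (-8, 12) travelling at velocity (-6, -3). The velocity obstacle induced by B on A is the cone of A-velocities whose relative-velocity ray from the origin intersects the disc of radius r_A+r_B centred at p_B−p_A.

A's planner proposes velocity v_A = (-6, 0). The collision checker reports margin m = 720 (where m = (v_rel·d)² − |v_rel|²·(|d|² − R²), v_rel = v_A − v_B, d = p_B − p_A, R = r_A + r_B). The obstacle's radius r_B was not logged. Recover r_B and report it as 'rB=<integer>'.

m = 720
d = (1, 23);  v_rel = (0, 3),  |v_rel|² = 9
v_rel×d = (0)·(23) − (3)·(1) = -3
since m = R²·9 − (-3)²:  R² = (9 + 720) / 9 = 81
R = √81 = 9  ⇒  r_B = 9 − 8 = 1

rB=1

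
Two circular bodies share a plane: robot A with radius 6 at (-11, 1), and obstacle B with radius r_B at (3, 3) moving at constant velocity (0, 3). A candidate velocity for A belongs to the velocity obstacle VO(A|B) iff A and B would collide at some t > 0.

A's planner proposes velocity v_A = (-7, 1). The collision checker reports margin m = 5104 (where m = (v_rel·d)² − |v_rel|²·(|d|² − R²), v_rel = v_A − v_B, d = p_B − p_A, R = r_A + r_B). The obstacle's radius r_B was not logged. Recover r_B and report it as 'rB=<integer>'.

m = 5104
d = (14, 2);  v_rel = (-7, -2),  |v_rel|² = 53
v_rel×d = (-7)·(2) − (-2)·(14) = 14
since m = R²·53 − 14²:  R² = (196 + 5104) / 53 = 100
R = √100 = 10  ⇒  r_B = 10 − 6 = 4

rB=4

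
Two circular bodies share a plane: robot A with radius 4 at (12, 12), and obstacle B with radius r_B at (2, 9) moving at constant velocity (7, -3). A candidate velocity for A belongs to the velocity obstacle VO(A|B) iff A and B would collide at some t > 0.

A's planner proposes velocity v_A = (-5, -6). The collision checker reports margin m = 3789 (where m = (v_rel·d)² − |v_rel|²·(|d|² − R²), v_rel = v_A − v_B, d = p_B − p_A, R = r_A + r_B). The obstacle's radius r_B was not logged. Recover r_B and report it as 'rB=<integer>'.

m = 3789
d = (-10, -3);  v_rel = (-12, -3),  |v_rel|² = 153
v_rel×d = (-12)·(-3) − (-3)·(-10) = 6
since m = R²·153 − 6²:  R² = (36 + 3789) / 153 = 25
R = √25 = 5  ⇒  r_B = 5 − 4 = 1

rB=1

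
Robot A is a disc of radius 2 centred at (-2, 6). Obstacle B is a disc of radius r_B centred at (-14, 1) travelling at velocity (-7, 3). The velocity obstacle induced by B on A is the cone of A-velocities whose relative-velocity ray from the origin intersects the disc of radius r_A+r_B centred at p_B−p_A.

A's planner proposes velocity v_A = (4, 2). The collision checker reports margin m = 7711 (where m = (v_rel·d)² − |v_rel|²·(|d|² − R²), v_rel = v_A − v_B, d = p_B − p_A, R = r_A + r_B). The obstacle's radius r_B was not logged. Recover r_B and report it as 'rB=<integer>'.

m = 7711
d = (-12, -5);  v_rel = (11, -1),  |v_rel|² = 122
v_rel×d = (11)·(-5) − (-1)·(-12) = -67
since m = R²·122 − (-67)²:  R² = (4489 + 7711) / 122 = 100
R = √100 = 10  ⇒  r_B = 10 − 2 = 8

rB=8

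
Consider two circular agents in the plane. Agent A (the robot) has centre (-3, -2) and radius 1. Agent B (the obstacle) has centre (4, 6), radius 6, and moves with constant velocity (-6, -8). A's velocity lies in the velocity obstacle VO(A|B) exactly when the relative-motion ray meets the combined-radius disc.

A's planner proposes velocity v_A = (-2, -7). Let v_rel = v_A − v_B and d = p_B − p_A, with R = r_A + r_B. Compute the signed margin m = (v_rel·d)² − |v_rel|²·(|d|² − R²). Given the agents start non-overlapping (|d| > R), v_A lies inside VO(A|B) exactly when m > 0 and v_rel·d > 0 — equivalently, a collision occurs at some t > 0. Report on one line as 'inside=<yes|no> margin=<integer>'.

d = (7, 8),  |d|² = 113;  R = 1+6 = 7,  c = 113−7² = 64
v_rel = (4, 1),  |v_rel|² = 17;  v_rel·d = (4)·(7) + (1)·(8) = 36
17·t² − 72·t + 64 = 0  ⇒  m = 36² − 17·64 = 208
m = 208 > 0,  v_rel·d = 36 > 0  ⇒  inside

inside=yes margin=208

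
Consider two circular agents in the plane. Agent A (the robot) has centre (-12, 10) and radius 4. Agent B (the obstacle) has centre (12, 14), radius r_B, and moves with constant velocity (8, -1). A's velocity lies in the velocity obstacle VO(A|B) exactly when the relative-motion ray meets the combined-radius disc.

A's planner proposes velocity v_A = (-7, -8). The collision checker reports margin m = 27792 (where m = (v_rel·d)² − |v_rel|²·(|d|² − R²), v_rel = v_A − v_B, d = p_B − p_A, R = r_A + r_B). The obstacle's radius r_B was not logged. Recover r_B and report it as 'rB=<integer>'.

m = 27792
d = (24, 4);  v_rel = (-15, -7),  |v_rel|² = 274
v_rel×d = (-15)·(4) − (-7)·(24) = 108
since m = R²·274 − 108²:  R² = (11664 + 27792) / 274 = 144
R = √144 = 12  ⇒  r_B = 12 − 4 = 8

rB=8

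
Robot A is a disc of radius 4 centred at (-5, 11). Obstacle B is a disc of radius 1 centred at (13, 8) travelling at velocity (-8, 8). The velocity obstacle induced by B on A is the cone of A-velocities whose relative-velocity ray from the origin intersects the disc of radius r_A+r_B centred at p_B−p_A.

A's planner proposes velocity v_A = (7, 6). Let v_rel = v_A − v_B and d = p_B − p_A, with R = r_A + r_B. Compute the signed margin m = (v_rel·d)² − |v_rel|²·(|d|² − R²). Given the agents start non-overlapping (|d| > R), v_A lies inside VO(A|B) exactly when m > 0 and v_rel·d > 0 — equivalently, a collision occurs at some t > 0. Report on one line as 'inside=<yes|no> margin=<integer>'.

d = (18, -3),  |d|² = 333;  R = 4+1 = 5,  c = 333−5² = 308
v_rel = (15, -2),  |v_rel|² = 229;  v_rel·d = (15)·(18) + (-2)·(-3) = 276
229·t² − 552·t + 308 = 0  ⇒  m = 276² − 229·308 = 5644
m = 5644 > 0,  v_rel·d = 276 > 0  ⇒  inside

inside=yes margin=5644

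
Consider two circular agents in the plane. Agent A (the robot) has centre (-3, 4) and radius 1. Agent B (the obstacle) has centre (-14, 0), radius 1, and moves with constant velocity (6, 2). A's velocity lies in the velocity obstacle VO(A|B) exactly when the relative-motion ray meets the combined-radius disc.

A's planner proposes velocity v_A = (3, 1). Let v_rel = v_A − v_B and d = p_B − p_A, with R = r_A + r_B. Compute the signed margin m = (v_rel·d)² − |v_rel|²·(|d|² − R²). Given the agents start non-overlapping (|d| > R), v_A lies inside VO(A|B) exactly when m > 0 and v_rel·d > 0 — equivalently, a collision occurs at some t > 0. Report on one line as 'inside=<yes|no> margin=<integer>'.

d = (-11, -4),  |d|² = 137;  R = 1+1 = 2,  c = 137−2² = 133
v_rel = (-3, -1),  |v_rel|² = 10;  v_rel·d = (-3)·(-11) + (-1)·(-4) = 37
10·t² − 74·t + 133 = 0  ⇒  m = 37² − 10·133 = 39
m = 39 > 0,  v_rel·d = 37 > 0  ⇒  inside

inside=yes margin=39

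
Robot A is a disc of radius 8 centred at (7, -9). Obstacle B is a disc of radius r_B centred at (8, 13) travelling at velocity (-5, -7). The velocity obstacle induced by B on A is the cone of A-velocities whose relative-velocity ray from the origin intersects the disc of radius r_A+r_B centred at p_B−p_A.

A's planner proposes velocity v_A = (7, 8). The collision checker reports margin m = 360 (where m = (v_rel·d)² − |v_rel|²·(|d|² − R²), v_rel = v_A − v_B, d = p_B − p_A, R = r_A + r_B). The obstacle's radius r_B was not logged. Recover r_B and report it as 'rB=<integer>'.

m = 360
d = (1, 22);  v_rel = (12, 15),  |v_rel|² = 369
v_rel×d = (12)·(22) − (15)·(1) = 249
since m = R²·369 − 249²:  R² = (62001 + 360) / 369 = 169
R = √169 = 13  ⇒  r_B = 13 − 8 = 5

rB=5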